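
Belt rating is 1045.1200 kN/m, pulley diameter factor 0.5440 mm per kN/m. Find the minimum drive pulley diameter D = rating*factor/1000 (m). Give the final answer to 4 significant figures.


D = 1045.1200 * 0.5440 / 1000
D = 0.5685 m


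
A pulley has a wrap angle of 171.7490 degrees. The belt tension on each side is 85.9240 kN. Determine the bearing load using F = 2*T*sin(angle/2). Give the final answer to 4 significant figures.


F = 2 * 85.9240 * sin(171.7490/2 deg)
F = 171.4 kN


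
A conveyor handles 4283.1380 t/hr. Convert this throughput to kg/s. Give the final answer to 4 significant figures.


m_dot = 4283.1380 * 1000 / 3600
m_dot = 1190 kg/s


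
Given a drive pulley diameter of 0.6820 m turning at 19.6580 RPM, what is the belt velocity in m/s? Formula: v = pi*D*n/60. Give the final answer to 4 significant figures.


v = pi * 0.6820 * 19.6580 / 60
v = 0.7020 m/s


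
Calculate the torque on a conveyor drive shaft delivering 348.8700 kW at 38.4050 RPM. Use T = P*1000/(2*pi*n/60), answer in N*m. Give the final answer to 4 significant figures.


omega = 2*pi*38.4050/60 = 4.02176 rad/s
T = 348.8700*1000 / 4.02176
T = 86750 N*m


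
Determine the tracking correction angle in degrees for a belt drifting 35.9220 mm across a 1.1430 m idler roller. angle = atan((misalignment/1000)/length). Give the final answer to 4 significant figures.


misalign_m = 35.9220 / 1000 = 0.035922 m
angle = atan(0.035922 / 1.1430)
angle = 1.800 deg


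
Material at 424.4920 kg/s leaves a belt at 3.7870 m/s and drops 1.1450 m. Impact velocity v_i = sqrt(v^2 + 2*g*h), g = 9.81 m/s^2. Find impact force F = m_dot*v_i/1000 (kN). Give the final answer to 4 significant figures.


v_i = sqrt(3.7870^2 + 2*9.81*1.1450) = 6.06682 m/s
F = 424.4920 * 6.06682 / 1000
F = 2.575 kN


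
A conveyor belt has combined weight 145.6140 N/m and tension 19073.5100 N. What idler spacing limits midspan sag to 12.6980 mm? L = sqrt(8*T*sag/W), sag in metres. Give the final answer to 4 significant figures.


sag = 12.6980/1000 = 0.012698 m
L = sqrt(8 * 19073.5100 * 0.012698 / 145.6140)
L = 3.648 m


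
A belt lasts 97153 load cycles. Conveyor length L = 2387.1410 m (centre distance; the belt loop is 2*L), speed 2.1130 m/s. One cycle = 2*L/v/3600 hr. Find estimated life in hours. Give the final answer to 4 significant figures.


cycle_time = 2 * 2387.1410 / 2.1130 / 3600 = 0.627633 hr
life = 97153 * 0.627633 = 60980 hours


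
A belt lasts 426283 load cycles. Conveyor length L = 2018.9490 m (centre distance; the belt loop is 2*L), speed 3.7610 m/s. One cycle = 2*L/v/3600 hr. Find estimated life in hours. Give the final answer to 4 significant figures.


cycle_time = 2 * 2018.9490 / 3.7610 / 3600 = 0.298229 hr
life = 426283 * 0.298229 = 127100 hours


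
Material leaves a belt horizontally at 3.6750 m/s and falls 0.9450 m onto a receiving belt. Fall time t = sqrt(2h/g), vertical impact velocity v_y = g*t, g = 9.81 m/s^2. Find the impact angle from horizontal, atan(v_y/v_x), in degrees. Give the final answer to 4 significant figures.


t = sqrt(2*0.9450/9.81) = 0.438931 s
v_y = 9.81 * 0.438931 = 4.30591 m/s
angle = atan(4.30591 / 3.6750) = 49.52 deg


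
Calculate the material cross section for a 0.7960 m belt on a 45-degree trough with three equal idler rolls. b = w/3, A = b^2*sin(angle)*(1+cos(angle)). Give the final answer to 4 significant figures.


b = 0.7960/3 = 0.265333 m
A = 0.265333^2 * sin(45 deg) * (1 + cos(45 deg))
A = 0.08498 m^2


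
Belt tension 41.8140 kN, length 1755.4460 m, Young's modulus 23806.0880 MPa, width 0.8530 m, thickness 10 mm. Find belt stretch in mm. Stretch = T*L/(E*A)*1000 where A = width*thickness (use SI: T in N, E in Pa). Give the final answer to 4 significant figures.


A = 0.8530 * 0.01 = 0.00853 m^2
Stretch = 41.8140*1000 * 1755.4460 / (23806.0880e6 * 0.00853) * 1000
Stretch = 361.5 mm


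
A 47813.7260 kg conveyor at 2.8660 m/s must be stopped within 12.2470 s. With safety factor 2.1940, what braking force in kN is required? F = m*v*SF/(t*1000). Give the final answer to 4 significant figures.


F = 47813.7260 * 2.8660 / 12.2470 * 2.1940 / 1000
F = 24.55 kN


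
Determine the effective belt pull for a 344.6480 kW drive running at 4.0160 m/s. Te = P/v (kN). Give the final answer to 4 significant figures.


Te = P / v = 344.6480 / 4.0160
Te = 85.82 kN


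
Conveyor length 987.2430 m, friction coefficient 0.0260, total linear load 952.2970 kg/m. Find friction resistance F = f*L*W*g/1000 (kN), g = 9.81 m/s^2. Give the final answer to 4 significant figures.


F = 0.0260 * 987.2430 * 952.2970 * 9.81 / 1000
F = 239.8 kN


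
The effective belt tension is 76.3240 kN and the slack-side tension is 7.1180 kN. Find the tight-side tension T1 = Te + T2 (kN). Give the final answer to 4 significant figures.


T1 = Te + T2 = 76.3240 + 7.1180
T1 = 83.44 kN


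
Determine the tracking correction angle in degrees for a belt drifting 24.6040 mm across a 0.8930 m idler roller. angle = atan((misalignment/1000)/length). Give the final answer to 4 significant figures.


misalign_m = 24.6040 / 1000 = 0.024604 m
angle = atan(0.024604 / 0.8930)
angle = 1.578 deg


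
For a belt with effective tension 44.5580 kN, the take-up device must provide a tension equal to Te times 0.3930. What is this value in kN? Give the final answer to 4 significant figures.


T_tu = 44.5580 * 0.3930
T_tu = 17.51 kN


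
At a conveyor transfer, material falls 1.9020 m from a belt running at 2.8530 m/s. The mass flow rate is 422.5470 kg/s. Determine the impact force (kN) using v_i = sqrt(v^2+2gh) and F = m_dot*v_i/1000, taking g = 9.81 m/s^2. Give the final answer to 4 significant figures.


v_i = sqrt(2.8530^2 + 2*9.81*1.9020) = 6.74217 m/s
F = 422.5470 * 6.74217 / 1000
F = 2.849 kN


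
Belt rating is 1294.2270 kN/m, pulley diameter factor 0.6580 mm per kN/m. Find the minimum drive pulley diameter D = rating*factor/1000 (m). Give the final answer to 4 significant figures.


D = 1294.2270 * 0.6580 / 1000
D = 0.8516 m


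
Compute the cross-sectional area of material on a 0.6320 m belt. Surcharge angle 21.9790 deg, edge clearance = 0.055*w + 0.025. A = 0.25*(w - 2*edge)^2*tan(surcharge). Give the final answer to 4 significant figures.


edge = 0.055*0.6320 + 0.025 = 0.05976 m
ew = 0.6320 - 2*0.05976 = 0.51248 m
A = 0.25 * 0.51248^2 * tan(21.9790 deg)
A = 0.02650 m^2


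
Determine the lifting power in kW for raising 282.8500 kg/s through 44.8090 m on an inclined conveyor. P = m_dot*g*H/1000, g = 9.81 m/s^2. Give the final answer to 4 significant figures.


P = 282.8500 * 9.81 * 44.8090 / 1000
P = 124.3 kW


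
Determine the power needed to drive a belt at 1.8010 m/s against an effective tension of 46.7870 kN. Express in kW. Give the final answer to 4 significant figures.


P = Te * v = 46.7870 * 1.8010
P = 84.26 kW


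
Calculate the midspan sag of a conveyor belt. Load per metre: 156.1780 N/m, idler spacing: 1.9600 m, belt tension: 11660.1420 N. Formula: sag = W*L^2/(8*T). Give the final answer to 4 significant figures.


sag = 156.1780 * 1.9600^2 / (8 * 11660.1420)
sag = 0.006432 m


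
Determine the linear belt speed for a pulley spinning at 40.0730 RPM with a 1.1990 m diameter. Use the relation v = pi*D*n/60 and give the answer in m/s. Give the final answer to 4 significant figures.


v = pi * 1.1990 * 40.0730 / 60
v = 2.516 m/s


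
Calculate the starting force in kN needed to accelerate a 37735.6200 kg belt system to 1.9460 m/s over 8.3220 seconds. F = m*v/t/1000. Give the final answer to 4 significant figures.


F = 37735.6200 * 1.9460 / 8.3220 / 1000
F = 8.824 kN


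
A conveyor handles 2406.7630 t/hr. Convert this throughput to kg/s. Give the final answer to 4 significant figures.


m_dot = 2406.7630 * 1000 / 3600
m_dot = 668.5 kg/s


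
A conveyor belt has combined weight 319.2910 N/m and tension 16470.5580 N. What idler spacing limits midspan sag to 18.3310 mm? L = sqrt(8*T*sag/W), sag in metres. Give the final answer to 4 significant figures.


sag = 18.3310/1000 = 0.018331 m
L = sqrt(8 * 16470.5580 * 0.018331 / 319.2910)
L = 2.750 m


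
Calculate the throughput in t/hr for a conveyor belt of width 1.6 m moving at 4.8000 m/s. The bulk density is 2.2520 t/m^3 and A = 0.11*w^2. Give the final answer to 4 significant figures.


A = 0.11 * 1.6^2 = 0.2816 m^2
C = 0.2816 * 4.8000 * 2.2520 * 3600
C = 10960 t/hr


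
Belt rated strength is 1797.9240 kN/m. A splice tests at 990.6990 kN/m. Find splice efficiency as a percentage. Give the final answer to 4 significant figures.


Eff = 990.6990 / 1797.9240 * 100
Eff = 55.10 %


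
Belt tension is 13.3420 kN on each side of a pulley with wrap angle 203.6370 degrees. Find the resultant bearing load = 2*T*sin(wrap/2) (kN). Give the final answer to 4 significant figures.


F = 2 * 13.3420 * sin(203.6370/2 deg)
F = 26.12 kN


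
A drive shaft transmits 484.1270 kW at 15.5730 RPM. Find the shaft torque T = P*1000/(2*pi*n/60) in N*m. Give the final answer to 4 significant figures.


omega = 2*pi*15.5730/60 = 1.6308 rad/s
T = 484.1270*1000 / 1.6308
T = 296900 N*m


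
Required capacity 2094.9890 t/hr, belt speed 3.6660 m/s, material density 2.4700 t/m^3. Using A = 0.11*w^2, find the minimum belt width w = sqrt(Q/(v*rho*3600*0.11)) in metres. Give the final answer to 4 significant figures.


A_req = 2094.9890 / (3.6660 * 2.4700 * 3600) = 0.0642673 m^2
w = sqrt(0.0642673 / 0.11)
w = 0.7644 m


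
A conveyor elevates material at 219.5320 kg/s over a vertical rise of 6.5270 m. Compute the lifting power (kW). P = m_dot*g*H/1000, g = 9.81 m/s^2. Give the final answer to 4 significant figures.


P = 219.5320 * 9.81 * 6.5270 / 1000
P = 14.06 kW


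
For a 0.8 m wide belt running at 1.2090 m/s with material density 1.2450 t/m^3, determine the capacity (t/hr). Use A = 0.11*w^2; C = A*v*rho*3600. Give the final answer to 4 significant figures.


A = 0.11 * 0.8^2 = 0.0704 m^2
C = 0.0704 * 1.2090 * 1.2450 * 3600
C = 381.5 t/hr


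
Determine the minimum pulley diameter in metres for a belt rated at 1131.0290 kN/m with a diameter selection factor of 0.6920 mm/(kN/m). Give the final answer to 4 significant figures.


D = 1131.0290 * 0.6920 / 1000
D = 0.7827 m


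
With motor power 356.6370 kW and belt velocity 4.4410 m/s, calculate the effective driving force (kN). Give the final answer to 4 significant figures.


Te = P / v = 356.6370 / 4.4410
Te = 80.31 kN


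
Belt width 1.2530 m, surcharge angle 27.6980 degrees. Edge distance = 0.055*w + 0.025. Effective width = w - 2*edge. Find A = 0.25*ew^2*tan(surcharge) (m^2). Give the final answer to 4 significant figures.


edge = 0.055*1.2530 + 0.025 = 0.093915 m
ew = 1.2530 - 2*0.093915 = 1.06517 m
A = 0.25 * 1.06517^2 * tan(27.6980 deg)
A = 0.1489 m^2


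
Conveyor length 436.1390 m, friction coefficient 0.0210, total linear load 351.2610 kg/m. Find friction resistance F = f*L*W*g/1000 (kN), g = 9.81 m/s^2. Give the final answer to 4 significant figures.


F = 0.0210 * 436.1390 * 351.2610 * 9.81 / 1000
F = 31.56 kN


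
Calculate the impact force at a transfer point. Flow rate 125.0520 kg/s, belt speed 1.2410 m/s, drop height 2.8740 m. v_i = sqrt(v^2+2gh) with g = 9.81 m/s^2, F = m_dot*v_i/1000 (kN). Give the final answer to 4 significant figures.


v_i = sqrt(1.2410^2 + 2*9.81*2.8740) = 7.61104 m/s
F = 125.0520 * 7.61104 / 1000
F = 0.9518 kN


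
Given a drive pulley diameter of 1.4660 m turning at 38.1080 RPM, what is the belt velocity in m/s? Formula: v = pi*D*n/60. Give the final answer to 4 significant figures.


v = pi * 1.4660 * 38.1080 / 60
v = 2.925 m/s


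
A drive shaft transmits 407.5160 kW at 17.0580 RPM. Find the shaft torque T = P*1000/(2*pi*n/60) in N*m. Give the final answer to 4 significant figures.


omega = 2*pi*17.0580/60 = 1.78631 rad/s
T = 407.5160*1000 / 1.78631
T = 228100 N*m


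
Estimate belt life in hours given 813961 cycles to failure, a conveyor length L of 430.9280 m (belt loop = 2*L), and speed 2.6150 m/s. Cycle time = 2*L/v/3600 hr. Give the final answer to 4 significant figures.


cycle_time = 2 * 430.9280 / 2.6150 / 3600 = 0.0915505 hr
life = 813961 * 0.0915505 = 74520 hours


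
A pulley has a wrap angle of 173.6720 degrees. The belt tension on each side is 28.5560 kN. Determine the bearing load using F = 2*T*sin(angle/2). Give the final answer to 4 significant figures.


F = 2 * 28.5560 * sin(173.6720/2 deg)
F = 57.02 kN


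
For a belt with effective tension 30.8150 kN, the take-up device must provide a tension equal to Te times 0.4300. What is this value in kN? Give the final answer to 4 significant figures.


T_tu = 30.8150 * 0.4300
T_tu = 13.25 kN


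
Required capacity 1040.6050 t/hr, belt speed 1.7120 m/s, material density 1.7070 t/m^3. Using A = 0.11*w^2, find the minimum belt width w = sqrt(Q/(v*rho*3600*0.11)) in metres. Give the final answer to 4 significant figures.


A_req = 1040.6050 / (1.7120 * 1.7070 * 3600) = 0.0989113 m^2
w = sqrt(0.0989113 / 0.11)
w = 0.9483 m


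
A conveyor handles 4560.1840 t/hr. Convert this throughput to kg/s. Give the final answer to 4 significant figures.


m_dot = 4560.1840 * 1000 / 3600
m_dot = 1267 kg/s


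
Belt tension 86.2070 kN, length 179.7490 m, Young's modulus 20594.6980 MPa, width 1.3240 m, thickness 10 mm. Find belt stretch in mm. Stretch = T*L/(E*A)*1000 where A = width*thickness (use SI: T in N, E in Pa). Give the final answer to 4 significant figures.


A = 1.3240 * 0.01 = 0.01324 m^2
Stretch = 86.2070*1000 * 179.7490 / (20594.6980e6 * 0.01324) * 1000
Stretch = 56.83 mm


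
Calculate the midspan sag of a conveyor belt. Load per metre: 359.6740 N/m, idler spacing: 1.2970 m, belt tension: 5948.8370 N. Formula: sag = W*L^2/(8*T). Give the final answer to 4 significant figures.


sag = 359.6740 * 1.2970^2 / (8 * 5948.8370)
sag = 0.01271 m


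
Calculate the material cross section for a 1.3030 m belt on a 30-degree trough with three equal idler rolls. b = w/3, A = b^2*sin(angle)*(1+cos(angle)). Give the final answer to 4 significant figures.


b = 1.3030/3 = 0.434333 m
A = 0.434333^2 * sin(30 deg) * (1 + cos(30 deg))
A = 0.1760 m^2


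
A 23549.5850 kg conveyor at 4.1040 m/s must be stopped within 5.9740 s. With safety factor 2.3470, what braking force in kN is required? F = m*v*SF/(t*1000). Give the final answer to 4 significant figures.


F = 23549.5850 * 4.1040 / 5.9740 * 2.3470 / 1000
F = 37.97 kN


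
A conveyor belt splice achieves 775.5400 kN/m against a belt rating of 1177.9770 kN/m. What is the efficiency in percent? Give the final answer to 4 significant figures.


Eff = 775.5400 / 1177.9770 * 100
Eff = 65.84 %


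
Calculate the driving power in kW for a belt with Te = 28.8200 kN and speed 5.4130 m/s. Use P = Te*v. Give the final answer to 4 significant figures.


P = Te * v = 28.8200 * 5.4130
P = 156.0 kW


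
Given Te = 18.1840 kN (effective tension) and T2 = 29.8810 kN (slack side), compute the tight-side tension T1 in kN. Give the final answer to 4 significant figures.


T1 = Te + T2 = 18.1840 + 29.8810
T1 = 48.06 kN


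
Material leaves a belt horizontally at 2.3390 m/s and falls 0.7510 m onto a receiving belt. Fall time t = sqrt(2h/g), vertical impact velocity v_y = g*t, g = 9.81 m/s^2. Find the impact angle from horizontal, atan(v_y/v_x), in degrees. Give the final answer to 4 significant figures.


t = sqrt(2*0.7510/9.81) = 0.391292 s
v_y = 9.81 * 0.391292 = 3.83857 m/s
angle = atan(3.83857 / 2.3390) = 58.64 deg


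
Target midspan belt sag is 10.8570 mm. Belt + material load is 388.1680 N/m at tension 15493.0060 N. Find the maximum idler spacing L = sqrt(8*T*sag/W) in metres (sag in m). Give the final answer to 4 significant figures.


sag = 10.8570/1000 = 0.010857 m
L = sqrt(8 * 15493.0060 * 0.010857 / 388.1680)
L = 1.862 m


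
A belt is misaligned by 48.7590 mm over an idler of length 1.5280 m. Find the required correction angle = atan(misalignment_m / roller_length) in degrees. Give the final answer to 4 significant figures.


misalign_m = 48.7590 / 1000 = 0.048759 m
angle = atan(0.048759 / 1.5280)
angle = 1.828 deg


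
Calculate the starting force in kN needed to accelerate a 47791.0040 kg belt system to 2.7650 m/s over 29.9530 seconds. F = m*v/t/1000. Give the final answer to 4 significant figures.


F = 47791.0040 * 2.7650 / 29.9530 / 1000
F = 4.412 kN


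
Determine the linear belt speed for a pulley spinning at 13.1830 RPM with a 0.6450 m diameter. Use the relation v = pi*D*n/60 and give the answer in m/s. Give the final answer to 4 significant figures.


v = pi * 0.6450 * 13.1830 / 60
v = 0.4452 m/s


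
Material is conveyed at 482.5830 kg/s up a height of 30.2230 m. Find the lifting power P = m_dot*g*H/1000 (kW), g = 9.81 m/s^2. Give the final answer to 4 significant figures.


P = 482.5830 * 9.81 * 30.2230 / 1000
P = 143.1 kW


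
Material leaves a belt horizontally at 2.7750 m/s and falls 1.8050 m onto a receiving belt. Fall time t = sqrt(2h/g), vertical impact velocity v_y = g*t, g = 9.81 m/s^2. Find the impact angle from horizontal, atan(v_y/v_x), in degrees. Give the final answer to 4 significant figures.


t = sqrt(2*1.8050/9.81) = 0.606623 s
v_y = 9.81 * 0.606623 = 5.95097 m/s
angle = atan(5.95097 / 2.7750) = 65.00 deg


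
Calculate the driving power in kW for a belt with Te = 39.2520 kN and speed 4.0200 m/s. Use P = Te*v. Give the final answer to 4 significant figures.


P = Te * v = 39.2520 * 4.0200
P = 157.8 kW


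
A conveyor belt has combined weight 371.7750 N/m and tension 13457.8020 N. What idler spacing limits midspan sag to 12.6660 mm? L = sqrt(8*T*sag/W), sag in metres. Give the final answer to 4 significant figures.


sag = 12.6660/1000 = 0.012666 m
L = sqrt(8 * 13457.8020 * 0.012666 / 371.7750)
L = 1.915 m


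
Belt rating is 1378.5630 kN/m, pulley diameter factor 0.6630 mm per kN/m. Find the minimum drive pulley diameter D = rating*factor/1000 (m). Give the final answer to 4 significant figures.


D = 1378.5630 * 0.6630 / 1000
D = 0.9140 m


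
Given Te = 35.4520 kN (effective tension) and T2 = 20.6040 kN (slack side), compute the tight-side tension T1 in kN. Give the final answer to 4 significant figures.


T1 = Te + T2 = 35.4520 + 20.6040
T1 = 56.06 kN


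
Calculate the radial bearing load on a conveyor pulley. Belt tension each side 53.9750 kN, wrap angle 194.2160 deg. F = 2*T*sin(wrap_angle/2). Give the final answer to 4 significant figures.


F = 2 * 53.9750 * sin(194.2160/2 deg)
F = 107.1 kN


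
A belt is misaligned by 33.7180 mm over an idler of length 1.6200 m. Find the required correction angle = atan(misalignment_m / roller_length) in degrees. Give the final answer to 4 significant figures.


misalign_m = 33.7180 / 1000 = 0.033718 m
angle = atan(0.033718 / 1.6200)
angle = 1.192 deg


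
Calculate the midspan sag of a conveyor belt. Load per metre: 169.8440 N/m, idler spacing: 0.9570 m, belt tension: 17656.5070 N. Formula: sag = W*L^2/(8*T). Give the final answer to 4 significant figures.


sag = 169.8440 * 0.9570^2 / (8 * 17656.5070)
sag = 0.001101 m


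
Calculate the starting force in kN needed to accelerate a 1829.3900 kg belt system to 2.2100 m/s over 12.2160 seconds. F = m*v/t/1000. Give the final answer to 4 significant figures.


F = 1829.3900 * 2.2100 / 12.2160 / 1000
F = 0.3310 kN


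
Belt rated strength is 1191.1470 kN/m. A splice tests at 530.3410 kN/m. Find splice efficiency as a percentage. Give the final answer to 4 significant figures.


Eff = 530.3410 / 1191.1470 * 100
Eff = 44.52 %


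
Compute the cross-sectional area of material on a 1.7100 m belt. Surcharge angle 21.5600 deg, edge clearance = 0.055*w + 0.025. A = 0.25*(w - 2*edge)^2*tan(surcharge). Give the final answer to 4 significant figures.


edge = 0.055*1.7100 + 0.025 = 0.11905 m
ew = 1.7100 - 2*0.11905 = 1.4719 m
A = 0.25 * 1.4719^2 * tan(21.5600 deg)
A = 0.2140 m^2


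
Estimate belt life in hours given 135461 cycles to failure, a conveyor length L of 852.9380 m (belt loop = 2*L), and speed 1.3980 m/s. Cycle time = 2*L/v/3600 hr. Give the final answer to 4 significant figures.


cycle_time = 2 * 852.9380 / 1.3980 / 3600 = 0.338952 hr
life = 135461 * 0.338952 = 45910 hours


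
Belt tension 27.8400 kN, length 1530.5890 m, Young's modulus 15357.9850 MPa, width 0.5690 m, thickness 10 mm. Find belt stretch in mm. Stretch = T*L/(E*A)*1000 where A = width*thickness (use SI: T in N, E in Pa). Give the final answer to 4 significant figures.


A = 0.5690 * 0.01 = 0.00569 m^2
Stretch = 27.8400*1000 * 1530.5890 / (15357.9850e6 * 0.00569) * 1000
Stretch = 487.6 mm


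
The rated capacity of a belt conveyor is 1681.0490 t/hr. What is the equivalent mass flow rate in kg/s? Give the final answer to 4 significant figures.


m_dot = 1681.0490 * 1000 / 3600
m_dot = 467.0 kg/s


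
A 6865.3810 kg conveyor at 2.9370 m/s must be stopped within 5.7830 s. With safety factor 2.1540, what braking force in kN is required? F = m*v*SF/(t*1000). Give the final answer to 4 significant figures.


F = 6865.3810 * 2.9370 / 5.7830 * 2.1540 / 1000
F = 7.510 kN


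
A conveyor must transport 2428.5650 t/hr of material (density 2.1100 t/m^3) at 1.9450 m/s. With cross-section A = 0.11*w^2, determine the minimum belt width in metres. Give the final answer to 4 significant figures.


A_req = 2428.5650 / (1.9450 * 2.1100 * 3600) = 0.164379 m^2
w = sqrt(0.164379 / 0.11)
w = 1.222 m


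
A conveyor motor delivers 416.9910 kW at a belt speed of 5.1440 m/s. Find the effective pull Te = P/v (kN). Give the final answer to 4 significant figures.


Te = P / v = 416.9910 / 5.1440
Te = 81.06 kN


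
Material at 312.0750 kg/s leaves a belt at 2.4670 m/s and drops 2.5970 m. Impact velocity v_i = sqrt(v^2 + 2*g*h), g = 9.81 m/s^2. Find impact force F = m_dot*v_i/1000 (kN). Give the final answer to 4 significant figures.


v_i = sqrt(2.4670^2 + 2*9.81*2.5970) = 7.55243 m/s
F = 312.0750 * 7.55243 / 1000
F = 2.357 kN


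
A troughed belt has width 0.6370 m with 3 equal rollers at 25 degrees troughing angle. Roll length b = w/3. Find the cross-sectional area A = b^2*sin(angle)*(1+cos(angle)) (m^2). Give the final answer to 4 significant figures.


b = 0.6370/3 = 0.212333 m
A = 0.212333^2 * sin(25 deg) * (1 + cos(25 deg))
A = 0.03632 m^2


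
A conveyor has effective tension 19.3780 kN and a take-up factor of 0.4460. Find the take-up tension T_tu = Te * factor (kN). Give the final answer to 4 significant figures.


T_tu = 19.3780 * 0.4460
T_tu = 8.643 kN


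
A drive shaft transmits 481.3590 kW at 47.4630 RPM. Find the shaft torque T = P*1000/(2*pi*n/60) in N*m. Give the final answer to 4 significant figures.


omega = 2*pi*47.4630/60 = 4.97031 rad/s
T = 481.3590*1000 / 4.97031
T = 96850 N*m


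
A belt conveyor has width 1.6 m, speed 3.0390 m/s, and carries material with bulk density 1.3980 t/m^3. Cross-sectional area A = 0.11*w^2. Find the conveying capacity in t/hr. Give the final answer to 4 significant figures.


A = 0.11 * 1.6^2 = 0.2816 m^2
C = 0.2816 * 3.0390 * 1.3980 * 3600
C = 4307 t/hr


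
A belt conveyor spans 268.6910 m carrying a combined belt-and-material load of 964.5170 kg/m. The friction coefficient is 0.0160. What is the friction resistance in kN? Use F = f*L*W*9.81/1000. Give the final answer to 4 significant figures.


F = 0.0160 * 268.6910 * 964.5170 * 9.81 / 1000
F = 40.68 kN


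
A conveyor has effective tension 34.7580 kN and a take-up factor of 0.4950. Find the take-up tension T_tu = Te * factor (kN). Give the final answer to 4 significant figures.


T_tu = 34.7580 * 0.4950
T_tu = 17.21 kN


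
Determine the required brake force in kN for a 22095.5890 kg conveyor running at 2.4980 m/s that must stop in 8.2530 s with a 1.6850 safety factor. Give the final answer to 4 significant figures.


F = 22095.5890 * 2.4980 / 8.2530 * 1.6850 / 1000
F = 11.27 kN


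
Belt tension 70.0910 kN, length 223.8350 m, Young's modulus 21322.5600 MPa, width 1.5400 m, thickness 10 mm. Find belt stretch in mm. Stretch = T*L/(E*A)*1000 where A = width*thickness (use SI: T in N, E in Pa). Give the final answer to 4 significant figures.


A = 1.5400 * 0.01 = 0.01540 m^2
Stretch = 70.0910*1000 * 223.8350 / (21322.5600e6 * 0.01540) * 1000
Stretch = 47.78 mm


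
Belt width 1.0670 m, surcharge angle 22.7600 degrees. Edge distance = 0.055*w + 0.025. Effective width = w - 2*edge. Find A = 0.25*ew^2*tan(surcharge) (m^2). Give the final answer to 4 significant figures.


edge = 0.055*1.0670 + 0.025 = 0.083685 m
ew = 1.0670 - 2*0.083685 = 0.89963 m
A = 0.25 * 0.89963^2 * tan(22.7600 deg)
A = 0.08489 m^2


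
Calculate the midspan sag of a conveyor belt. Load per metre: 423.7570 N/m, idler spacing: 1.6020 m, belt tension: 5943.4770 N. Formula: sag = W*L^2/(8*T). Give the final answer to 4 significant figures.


sag = 423.7570 * 1.6020^2 / (8 * 5943.4770)
sag = 0.02287 m


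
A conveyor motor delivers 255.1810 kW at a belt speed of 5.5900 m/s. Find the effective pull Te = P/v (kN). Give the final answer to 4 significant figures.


Te = P / v = 255.1810 / 5.5900
Te = 45.65 kN


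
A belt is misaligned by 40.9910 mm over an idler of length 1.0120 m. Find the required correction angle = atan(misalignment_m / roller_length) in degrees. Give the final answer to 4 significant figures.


misalign_m = 40.9910 / 1000 = 0.040991 m
angle = atan(0.040991 / 1.0120)
angle = 2.319 deg


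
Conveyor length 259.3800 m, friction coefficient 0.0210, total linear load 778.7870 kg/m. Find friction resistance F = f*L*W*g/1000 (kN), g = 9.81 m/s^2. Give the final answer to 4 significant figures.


F = 0.0210 * 259.3800 * 778.7870 * 9.81 / 1000
F = 41.61 kN


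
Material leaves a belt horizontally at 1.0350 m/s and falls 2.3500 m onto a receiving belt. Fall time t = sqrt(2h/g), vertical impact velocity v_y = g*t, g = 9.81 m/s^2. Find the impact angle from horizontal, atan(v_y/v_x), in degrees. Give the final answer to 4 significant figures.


t = sqrt(2*2.3500/9.81) = 0.692173 s
v_y = 9.81 * 0.692173 = 6.79022 m/s
angle = atan(6.79022 / 1.0350) = 81.33 deg


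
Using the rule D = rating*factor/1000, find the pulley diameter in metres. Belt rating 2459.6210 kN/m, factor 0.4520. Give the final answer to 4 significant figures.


D = 2459.6210 * 0.4520 / 1000
D = 1.112 m


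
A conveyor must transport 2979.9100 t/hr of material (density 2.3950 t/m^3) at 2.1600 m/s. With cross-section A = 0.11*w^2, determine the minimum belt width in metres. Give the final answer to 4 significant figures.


A_req = 2979.9100 / (2.1600 * 2.3950 * 3600) = 0.160008 m^2
w = sqrt(0.160008 / 0.11)
w = 1.206 m


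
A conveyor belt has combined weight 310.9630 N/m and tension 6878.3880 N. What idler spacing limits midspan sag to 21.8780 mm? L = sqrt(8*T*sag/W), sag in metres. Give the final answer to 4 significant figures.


sag = 21.8780/1000 = 0.021878 m
L = sqrt(8 * 6878.3880 * 0.021878 / 310.9630)
L = 1.968 m


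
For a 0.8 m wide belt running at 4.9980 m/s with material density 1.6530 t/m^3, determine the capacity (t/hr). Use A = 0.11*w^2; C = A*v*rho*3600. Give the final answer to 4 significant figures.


A = 0.11 * 0.8^2 = 0.0704 m^2
C = 0.0704 * 4.9980 * 1.6530 * 3600
C = 2094 t/hr


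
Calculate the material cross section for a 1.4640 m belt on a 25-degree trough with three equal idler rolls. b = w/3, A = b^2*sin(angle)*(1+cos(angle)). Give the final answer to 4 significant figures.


b = 1.4640/3 = 0.488 m
A = 0.488^2 * sin(25 deg) * (1 + cos(25 deg))
A = 0.1919 m^2


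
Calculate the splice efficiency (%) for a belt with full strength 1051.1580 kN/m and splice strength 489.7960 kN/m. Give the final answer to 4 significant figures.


Eff = 489.7960 / 1051.1580 * 100
Eff = 46.60 %


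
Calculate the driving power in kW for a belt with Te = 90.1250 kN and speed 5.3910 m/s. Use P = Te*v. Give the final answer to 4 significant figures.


P = Te * v = 90.1250 * 5.3910
P = 485.9 kW


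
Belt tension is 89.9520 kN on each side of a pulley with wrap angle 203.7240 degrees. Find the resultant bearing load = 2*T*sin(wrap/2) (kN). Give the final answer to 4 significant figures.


F = 2 * 89.9520 * sin(203.7240/2 deg)
F = 176.1 kN


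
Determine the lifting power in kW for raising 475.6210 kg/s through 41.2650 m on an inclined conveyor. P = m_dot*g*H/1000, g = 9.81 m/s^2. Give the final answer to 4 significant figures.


P = 475.6210 * 9.81 * 41.2650 / 1000
P = 192.5 kW


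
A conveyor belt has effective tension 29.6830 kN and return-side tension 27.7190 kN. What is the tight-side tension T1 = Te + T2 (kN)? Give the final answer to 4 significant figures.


T1 = Te + T2 = 29.6830 + 27.7190
T1 = 57.40 kN


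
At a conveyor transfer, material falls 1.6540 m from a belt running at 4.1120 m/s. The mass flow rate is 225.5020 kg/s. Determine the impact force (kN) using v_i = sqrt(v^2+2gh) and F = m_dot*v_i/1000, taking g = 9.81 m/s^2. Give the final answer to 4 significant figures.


v_i = sqrt(4.1120^2 + 2*9.81*1.6540) = 7.02567 m/s
F = 225.5020 * 7.02567 / 1000
F = 1.584 kN


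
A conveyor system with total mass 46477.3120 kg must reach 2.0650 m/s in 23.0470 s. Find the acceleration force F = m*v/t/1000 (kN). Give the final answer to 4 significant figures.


F = 46477.3120 * 2.0650 / 23.0470 / 1000
F = 4.164 kN


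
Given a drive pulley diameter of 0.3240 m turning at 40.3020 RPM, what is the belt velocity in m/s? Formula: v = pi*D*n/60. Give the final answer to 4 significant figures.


v = pi * 0.3240 * 40.3020 / 60
v = 0.6837 m/s


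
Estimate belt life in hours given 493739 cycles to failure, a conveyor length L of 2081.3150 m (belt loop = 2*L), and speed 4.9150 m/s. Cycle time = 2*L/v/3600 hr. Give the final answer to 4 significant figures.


cycle_time = 2 * 2081.3150 / 4.9150 / 3600 = 0.235257 hr
life = 493739 * 0.235257 = 116200 hours


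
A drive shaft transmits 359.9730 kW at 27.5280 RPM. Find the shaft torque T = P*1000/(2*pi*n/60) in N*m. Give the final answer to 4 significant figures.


omega = 2*pi*27.5280/60 = 2.88273 rad/s
T = 359.9730*1000 / 2.88273
T = 124900 N*m


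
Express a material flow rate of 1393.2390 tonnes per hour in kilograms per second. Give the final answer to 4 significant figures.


m_dot = 1393.2390 * 1000 / 3600
m_dot = 387.0 kg/s


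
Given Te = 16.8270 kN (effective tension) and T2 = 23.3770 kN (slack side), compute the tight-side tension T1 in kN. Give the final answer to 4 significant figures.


T1 = Te + T2 = 16.8270 + 23.3770
T1 = 40.20 kN


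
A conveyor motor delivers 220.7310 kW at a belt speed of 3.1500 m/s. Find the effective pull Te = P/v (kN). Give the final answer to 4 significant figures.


Te = P / v = 220.7310 / 3.1500
Te = 70.07 kN


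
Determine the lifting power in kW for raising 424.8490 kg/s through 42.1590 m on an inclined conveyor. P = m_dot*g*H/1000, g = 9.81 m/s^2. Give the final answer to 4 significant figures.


P = 424.8490 * 9.81 * 42.1590 / 1000
P = 175.7 kW


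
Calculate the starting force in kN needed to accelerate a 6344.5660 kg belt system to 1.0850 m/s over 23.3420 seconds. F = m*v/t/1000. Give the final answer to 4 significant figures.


F = 6344.5660 * 1.0850 / 23.3420 / 1000
F = 0.2949 kN


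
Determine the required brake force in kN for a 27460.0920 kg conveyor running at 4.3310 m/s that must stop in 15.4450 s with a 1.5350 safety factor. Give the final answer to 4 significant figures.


F = 27460.0920 * 4.3310 / 15.4450 * 1.5350 / 1000
F = 11.82 kN


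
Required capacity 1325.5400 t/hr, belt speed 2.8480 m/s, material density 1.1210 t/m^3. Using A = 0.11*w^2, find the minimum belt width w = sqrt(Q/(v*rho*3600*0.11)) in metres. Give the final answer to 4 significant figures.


A_req = 1325.5400 / (2.8480 * 1.1210 * 3600) = 0.115331 m^2
w = sqrt(0.115331 / 0.11)
w = 1.024 m


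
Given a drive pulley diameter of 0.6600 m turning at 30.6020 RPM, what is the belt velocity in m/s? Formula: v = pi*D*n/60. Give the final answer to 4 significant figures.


v = pi * 0.6600 * 30.6020 / 60
v = 1.058 m/s


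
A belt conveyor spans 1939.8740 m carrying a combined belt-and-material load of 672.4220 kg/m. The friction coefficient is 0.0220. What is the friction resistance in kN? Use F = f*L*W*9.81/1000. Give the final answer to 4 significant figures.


F = 0.0220 * 1939.8740 * 672.4220 * 9.81 / 1000
F = 281.5 kN


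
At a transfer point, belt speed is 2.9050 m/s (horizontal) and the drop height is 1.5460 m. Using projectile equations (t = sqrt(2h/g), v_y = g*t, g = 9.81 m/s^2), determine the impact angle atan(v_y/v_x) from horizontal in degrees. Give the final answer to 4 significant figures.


t = sqrt(2*1.5460/9.81) = 0.561417 s
v_y = 9.81 * 0.561417 = 5.5075 m/s
angle = atan(5.5075 / 2.9050) = 62.19 deg


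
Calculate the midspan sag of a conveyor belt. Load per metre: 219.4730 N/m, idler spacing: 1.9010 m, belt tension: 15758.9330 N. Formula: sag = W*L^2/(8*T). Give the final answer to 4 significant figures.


sag = 219.4730 * 1.9010^2 / (8 * 15758.9330)
sag = 0.006291 m


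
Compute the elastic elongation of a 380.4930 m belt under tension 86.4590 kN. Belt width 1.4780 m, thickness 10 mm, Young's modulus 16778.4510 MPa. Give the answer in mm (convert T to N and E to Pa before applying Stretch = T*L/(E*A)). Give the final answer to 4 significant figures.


A = 1.4780 * 0.01 = 0.01478 m^2
Stretch = 86.4590*1000 * 380.4930 / (16778.4510e6 * 0.01478) * 1000
Stretch = 132.7 mm


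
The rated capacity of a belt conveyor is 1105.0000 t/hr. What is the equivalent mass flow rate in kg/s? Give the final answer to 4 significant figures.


m_dot = 1105.0000 * 1000 / 3600
m_dot = 306.9 kg/s


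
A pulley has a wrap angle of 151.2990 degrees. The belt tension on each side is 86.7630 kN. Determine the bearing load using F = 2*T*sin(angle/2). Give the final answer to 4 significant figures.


F = 2 * 86.7630 * sin(151.2990/2 deg)
F = 168.1 kN


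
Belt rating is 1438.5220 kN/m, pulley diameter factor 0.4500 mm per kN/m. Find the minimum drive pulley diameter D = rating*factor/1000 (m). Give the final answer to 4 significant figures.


D = 1438.5220 * 0.4500 / 1000
D = 0.6473 m


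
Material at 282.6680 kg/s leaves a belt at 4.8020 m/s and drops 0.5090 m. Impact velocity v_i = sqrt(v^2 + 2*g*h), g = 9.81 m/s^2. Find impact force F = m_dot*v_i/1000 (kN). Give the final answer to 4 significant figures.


v_i = sqrt(4.8020^2 + 2*9.81*0.5090) = 5.74855 m/s
F = 282.6680 * 5.74855 / 1000
F = 1.625 kN


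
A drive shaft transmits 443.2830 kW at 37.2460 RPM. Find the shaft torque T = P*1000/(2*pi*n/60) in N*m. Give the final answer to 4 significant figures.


omega = 2*pi*37.2460/60 = 3.90039 rad/s
T = 443.2830*1000 / 3.90039
T = 113700 N*m


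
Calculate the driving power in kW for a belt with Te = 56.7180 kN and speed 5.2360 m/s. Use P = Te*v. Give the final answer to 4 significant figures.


P = Te * v = 56.7180 * 5.2360
P = 297.0 kW


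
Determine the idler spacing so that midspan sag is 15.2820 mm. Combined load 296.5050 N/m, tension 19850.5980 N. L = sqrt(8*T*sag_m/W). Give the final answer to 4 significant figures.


sag = 15.2820/1000 = 0.015282 m
L = sqrt(8 * 19850.5980 * 0.015282 / 296.5050)
L = 2.861 m


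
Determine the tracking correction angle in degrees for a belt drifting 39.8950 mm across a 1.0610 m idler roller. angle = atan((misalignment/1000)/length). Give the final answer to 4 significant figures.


misalign_m = 39.8950 / 1000 = 0.039895 m
angle = atan(0.039895 / 1.0610)
angle = 2.153 deg


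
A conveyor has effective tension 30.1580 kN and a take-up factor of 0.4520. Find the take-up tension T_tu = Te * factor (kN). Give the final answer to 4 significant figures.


T_tu = 30.1580 * 0.4520
T_tu = 13.63 kN


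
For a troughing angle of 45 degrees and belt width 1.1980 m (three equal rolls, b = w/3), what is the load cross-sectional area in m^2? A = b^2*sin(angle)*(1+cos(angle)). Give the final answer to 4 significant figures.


b = 1.1980/3 = 0.399333 m
A = 0.399333^2 * sin(45 deg) * (1 + cos(45 deg))
A = 0.1925 m^2


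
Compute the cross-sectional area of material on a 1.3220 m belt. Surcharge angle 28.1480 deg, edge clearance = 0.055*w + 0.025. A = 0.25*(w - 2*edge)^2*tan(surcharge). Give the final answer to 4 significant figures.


edge = 0.055*1.3220 + 0.025 = 0.09771 m
ew = 1.3220 - 2*0.09771 = 1.12658 m
A = 0.25 * 1.12658^2 * tan(28.1480 deg)
A = 0.1698 m^2


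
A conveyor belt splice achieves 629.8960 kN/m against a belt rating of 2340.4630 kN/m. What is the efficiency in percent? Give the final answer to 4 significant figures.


Eff = 629.8960 / 2340.4630 * 100
Eff = 26.91 %


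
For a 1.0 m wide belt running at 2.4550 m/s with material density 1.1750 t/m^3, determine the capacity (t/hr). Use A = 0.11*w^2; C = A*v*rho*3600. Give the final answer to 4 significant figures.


A = 0.11 * 1.0^2 = 0.11 m^2
C = 0.11 * 2.4550 * 1.1750 * 3600
C = 1142 t/hr


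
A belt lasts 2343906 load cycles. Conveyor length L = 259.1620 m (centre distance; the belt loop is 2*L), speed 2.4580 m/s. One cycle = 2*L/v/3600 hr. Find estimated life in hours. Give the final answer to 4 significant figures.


cycle_time = 2 * 259.1620 / 2.4580 / 3600 = 0.0585756 hr
life = 2343906 * 0.0585756 = 137300 hours


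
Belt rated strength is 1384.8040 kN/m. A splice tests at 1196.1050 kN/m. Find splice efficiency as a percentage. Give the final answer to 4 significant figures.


Eff = 1196.1050 / 1384.8040 * 100
Eff = 86.37 %


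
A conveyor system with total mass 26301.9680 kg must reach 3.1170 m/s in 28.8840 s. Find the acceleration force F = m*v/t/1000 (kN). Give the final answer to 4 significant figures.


F = 26301.9680 * 3.1170 / 28.8840 / 1000
F = 2.838 kN


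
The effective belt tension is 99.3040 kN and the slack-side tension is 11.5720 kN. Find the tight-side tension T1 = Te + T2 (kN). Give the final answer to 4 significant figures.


T1 = Te + T2 = 99.3040 + 11.5720
T1 = 110.9 kN


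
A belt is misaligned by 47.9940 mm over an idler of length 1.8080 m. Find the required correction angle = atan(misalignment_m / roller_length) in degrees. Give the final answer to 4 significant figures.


misalign_m = 47.9940 / 1000 = 0.047994 m
angle = atan(0.047994 / 1.8080)
angle = 1.521 deg


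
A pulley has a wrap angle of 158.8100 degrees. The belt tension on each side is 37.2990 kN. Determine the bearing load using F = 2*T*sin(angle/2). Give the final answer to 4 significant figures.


F = 2 * 37.2990 * sin(158.8100/2 deg)
F = 73.33 kN


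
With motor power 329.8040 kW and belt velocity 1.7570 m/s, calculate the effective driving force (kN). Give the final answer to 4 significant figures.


Te = P / v = 329.8040 / 1.7570
Te = 187.7 kN


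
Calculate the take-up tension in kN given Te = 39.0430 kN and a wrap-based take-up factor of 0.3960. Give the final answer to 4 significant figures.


T_tu = 39.0430 * 0.3960
T_tu = 15.46 kN


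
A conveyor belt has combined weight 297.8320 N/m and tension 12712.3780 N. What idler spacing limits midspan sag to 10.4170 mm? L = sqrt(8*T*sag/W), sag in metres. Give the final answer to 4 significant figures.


sag = 10.4170/1000 = 0.010417 m
L = sqrt(8 * 12712.3780 * 0.010417 / 297.8320)
L = 1.886 m


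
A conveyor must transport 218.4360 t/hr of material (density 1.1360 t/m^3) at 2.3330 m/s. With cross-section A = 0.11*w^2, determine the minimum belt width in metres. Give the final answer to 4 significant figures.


A_req = 218.4360 / (2.3330 * 1.1360 * 3600) = 0.0228944 m^2
w = sqrt(0.0228944 / 0.11)
w = 0.4562 m
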